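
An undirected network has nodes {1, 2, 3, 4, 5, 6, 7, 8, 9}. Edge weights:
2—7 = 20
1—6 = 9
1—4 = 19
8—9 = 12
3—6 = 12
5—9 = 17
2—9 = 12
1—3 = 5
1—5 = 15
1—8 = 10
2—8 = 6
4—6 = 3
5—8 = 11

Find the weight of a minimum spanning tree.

76

Kruskal: consider edges lightest-first.
4—6 (3): add — endpoints in different components.
1—3 (5): add — endpoints in different components.
2—8 (6): add — endpoints in different components.
1—6 (9): add — endpoints in different components.
1—8 (10): add — endpoints in different components.
5—8 (11): add — endpoints in different components.
2—9 (12): add — endpoints in different components.
3—6 (12): skip — 3 and 6 already connected.
8—9 (12): skip — 8 and 9 already connected.
1—5 (15): skip — 1 and 5 already connected.
5—9 (17): skip — 5 and 9 already connected.
1—4 (19): skip — 1 and 4 already connected.
2—7 (20): add — endpoints in different components.
MST edges: 4—6, 1—3, 2—8, 1—6, 1—8, 5—8, 2—9, 2—7; total weight 3+5+6+9+10+11+12+20 = 76.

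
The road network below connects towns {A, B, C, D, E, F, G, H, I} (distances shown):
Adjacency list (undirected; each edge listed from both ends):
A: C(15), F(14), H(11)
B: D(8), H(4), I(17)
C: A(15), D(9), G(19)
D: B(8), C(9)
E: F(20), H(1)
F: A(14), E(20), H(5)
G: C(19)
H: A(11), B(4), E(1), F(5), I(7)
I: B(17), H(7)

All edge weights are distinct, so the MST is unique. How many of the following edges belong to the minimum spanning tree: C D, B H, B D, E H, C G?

5

Sort edges by weight, then run Kruskal:
E H (1): add — endpoints in different components.
B H (4): add — endpoints in different components.
F H (5): add — endpoints in different components.
H I (7): add — endpoints in different components.
B D (8): add — endpoints in different components.
C D (9): add — endpoints in different components.
A H (11): add — endpoints in different components.
A F (14): skip — A and F already connected.
A C (15): skip — A and C already connected.
B I (17): skip — B and I already connected.
C G (19): add — endpoints in different components.
MST edge set: {E H, B H, F H, H I, B D, C D, A H, C G}.
Of the listed edges, {C D, B H, B D, E H, C G} are in the MST → 5.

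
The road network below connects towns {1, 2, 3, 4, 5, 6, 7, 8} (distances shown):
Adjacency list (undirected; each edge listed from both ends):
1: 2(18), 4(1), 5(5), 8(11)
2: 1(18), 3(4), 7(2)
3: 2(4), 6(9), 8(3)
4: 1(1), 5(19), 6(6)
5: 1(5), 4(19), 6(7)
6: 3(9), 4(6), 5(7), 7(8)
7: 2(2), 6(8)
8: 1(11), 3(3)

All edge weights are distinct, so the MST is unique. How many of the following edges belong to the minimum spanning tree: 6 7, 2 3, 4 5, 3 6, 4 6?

3

Kruskal's algorithm — process edges by increasing weight (ties by edge label):
1 4 (1): add — endpoints in different components.
2 7 (2): add — endpoints in different components.
3 8 (3): add — endpoints in different components.
2 3 (4): add — endpoints in different components.
1 5 (5): add — endpoints in different components.
4 6 (6): add — endpoints in different components.
5 6 (7): skip — 5 and 6 already connected.
6 7 (8): add — endpoints in different components.
MST edge set: {1 4, 2 7, 3 8, 2 3, 1 5, 4 6, 6 7}.
Of the listed edges, {6 7, 2 3, 4 6} are in the MST → 3.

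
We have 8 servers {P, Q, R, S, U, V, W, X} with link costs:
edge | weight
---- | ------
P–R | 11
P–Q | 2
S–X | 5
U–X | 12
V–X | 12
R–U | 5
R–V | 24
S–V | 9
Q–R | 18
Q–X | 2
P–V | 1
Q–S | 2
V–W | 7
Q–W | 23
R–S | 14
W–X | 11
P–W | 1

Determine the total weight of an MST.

24

Kruskal's algorithm — process edges by increasing weight (ties by edge label):
P–V (1): add — endpoints in different components.
P–W (1): add — endpoints in different components.
P–Q (2): add — endpoints in different components.
Q–S (2): add — endpoints in different components.
Q–X (2): add — endpoints in different components.
R–U (5): add — endpoints in different components.
S–X (5): skip — X and S already connected.
V–W (7): skip — W and V already connected.
S–V (9): skip — S and V already connected.
P–R (11): add — endpoints in different components.
MST edges: P–V, P–W, P–Q, Q–S, Q–X, R–U, P–R; total weight 1+1+2+2+2+5+11 = 24.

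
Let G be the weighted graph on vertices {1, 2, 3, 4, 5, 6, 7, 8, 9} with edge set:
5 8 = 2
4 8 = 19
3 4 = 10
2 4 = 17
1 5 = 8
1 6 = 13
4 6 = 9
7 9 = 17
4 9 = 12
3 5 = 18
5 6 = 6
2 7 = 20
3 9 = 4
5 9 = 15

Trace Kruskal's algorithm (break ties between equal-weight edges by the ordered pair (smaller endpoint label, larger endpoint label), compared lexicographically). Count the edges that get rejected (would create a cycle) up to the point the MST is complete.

3

Kruskal: consider edges lightest-first.
5 8 (2): add — endpoints in different components.
3 9 (4): add — endpoints in different components.
5 6 (6): add — endpoints in different components.
1 5 (8): add — endpoints in different components.
4 6 (9): add — endpoints in different components.
3 4 (10): add — endpoints in different components.
4 9 (12): skip — 4 and 9 already connected.
1 6 (13): skip — 1 and 6 already connected.
5 9 (15): skip — 5 and 9 already connected.
2 4 (17): add — endpoints in different components.
7 9 (17): add — endpoints in different components.
Edges rejected before the tree was complete: 3.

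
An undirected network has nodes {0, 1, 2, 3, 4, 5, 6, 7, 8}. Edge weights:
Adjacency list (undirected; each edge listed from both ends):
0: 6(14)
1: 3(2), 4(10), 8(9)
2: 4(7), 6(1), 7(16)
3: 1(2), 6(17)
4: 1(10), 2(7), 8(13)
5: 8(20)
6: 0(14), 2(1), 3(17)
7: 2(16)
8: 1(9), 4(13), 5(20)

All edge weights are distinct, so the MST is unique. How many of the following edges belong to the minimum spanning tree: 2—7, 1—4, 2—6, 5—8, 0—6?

5

Sort edges by weight, then run Kruskal:
2—6 (1): add — endpoints in different components.
1—3 (2): add — endpoints in different components.
2—4 (7): add — endpoints in different components.
1—8 (9): add — endpoints in different components.
1—4 (10): add — endpoints in different components.
4—8 (13): skip — 4 and 8 already connected.
0—6 (14): add — endpoints in different components.
2—7 (16): add — endpoints in different components.
3—6 (17): skip — 3 and 6 already connected.
5—8 (20): add — endpoints in different components.
MST edge set: {2—6, 1—3, 2—4, 1—8, 1—4, 0—6, 2—7, 5—8}.
Of the listed edges, {2—7, 1—4, 2—6, 5—8, 0—6} are in the MST → 5.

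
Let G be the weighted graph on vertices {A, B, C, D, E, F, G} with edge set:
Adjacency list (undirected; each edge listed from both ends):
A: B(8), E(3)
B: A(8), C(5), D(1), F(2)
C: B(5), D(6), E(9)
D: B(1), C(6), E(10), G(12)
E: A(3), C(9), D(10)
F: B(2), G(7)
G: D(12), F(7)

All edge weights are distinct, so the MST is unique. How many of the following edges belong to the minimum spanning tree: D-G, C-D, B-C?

1

Sort edges by weight, then run Kruskal:
B-D (1): add. Components now {A} {B,D} {C} {E} {F} {G}
B-F (2): add. Components now {A} {B,D,F} {C} {E} {G}
A-E (3): add. Components now {A,E} {B,D,F} {C} {G}
B-C (5): add. Components now {A,E} {B,C,D,F} {G}
C-D (6): skip — C and D already connected.
F-G (7): add. Components now {A,E} {B,C,D,F,G}
A-B (8): add. Components now {A,B,C,D,E,F,G}
MST edge set: {B-D, B-F, A-E, B-C, F-G, A-B}.
Of the listed edges, {B-C} are in the MST → 1.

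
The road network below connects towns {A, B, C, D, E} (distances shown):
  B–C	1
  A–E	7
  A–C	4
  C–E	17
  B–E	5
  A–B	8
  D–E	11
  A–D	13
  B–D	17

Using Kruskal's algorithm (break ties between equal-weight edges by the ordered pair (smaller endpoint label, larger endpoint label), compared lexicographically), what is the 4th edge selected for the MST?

D-E

Kruskal: consider edges lightest-first.
B–C (1): add — endpoints in different components.
A–C (4): add — endpoints in different components.
B–E (5): add — endpoints in different components.
A–E (7): skip — A and E already connected.
A–B (8): skip — A and B already connected.
D–E (11): add — endpoints in different components.
The 4th edge added is D–E.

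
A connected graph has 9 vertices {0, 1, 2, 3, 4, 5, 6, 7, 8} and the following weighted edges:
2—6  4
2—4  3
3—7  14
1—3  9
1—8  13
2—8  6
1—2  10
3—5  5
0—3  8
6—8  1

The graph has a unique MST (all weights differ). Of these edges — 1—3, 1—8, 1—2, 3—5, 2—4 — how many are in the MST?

Sort edges by weight, then run Kruskal:
6—8 (1): add — endpoints in different components.
2—4 (3): add — endpoints in different components.
2—6 (4): add — endpoints in different components.
3—5 (5): add — endpoints in different components.
2—8 (6): skip — 2 and 8 already connected.
0—3 (8): add — endpoints in different components.
1—3 (9): add — endpoints in different components.
1—2 (10): add — endpoints in different components.
1—8 (13): skip — 1 and 8 already connected.
3—7 (14): add — endpoints in different components.
MST edge set: {6—8, 2—4, 2—6, 3—5, 0—3, 1—3, 1—2, 3—7}.
Of the listed edges, {1—3, 1—2, 3—5, 2—4} are in the MST → 4.

4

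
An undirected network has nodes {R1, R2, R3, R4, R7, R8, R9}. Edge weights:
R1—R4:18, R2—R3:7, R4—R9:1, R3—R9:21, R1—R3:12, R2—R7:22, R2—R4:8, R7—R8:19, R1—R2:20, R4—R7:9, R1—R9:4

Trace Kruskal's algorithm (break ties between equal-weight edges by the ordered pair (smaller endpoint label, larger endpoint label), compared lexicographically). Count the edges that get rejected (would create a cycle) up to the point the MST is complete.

2

Kruskal's algorithm — process edges by increasing weight (ties by edge label):
R4—R9 (1): add. Components now {R2} {R7} {R4,R9} {R3} {R8} {R1}
R1—R9 (4): add. Components now {R2} {R7} {R1,R4,R9} {R3} {R8}
R2—R3 (7): add. Components now {R2,R3} {R7} {R1,R4,R9} {R8}
R2—R4 (8): add. Components now {R1,R2,R3,R4,R9} {R7} {R8}
R4—R7 (9): add. Components now {R1,R2,R3,R4,R7,R9} {R8}
R1—R3 (12): skip — R3 and R1 already connected.
R1—R4 (18): skip — R4 and R1 already connected.
R7—R8 (19): add. Components now {R1,R2,R3,R4,R7,R8,R9}
Edges rejected before the tree was complete: 2.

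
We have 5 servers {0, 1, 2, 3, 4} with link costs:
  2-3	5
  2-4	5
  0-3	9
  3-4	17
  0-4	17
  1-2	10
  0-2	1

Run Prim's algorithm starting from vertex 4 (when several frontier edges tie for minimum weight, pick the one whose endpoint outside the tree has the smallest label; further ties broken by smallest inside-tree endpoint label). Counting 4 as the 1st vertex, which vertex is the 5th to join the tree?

1

Prim, starting at 4.
Step 1: cheapest edge leaving the tree is 2-4 (5); add 2.
Step 2: cheapest edge leaving the tree is 0-2 (1); add 0.
Step 3: cheapest edge leaving the tree is 2-3 (5); add 3.
Step 4: cheapest edge leaving the tree is 1-2 (10); add 1.
Vertex order: 4, 2, 0, 3, 1. The 5th vertex is 1.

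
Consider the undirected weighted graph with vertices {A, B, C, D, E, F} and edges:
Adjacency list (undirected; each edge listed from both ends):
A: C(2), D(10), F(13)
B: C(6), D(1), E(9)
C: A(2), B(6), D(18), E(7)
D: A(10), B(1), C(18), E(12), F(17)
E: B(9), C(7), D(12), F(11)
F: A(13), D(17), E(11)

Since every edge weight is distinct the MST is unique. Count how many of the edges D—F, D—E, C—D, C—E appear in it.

1

Kruskal: consider edges lightest-first.
B—D (1): add. Components now {A} {B,D} {C} {E} {F}
A—C (2): add. Components now {A,C} {B,D} {E} {F}
B—C (6): add. Components now {A,B,C,D} {E} {F}
C—E (7): add. Components now {A,B,C,D,E} {F}
B—E (9): skip — B and E already connected.
A—D (10): skip — A and D already connected.
E—F (11): add. Components now {A,B,C,D,E,F}
MST edge set: {B—D, A—C, B—C, C—E, E—F}.
Of the listed edges, {C—E} are in the MST → 1.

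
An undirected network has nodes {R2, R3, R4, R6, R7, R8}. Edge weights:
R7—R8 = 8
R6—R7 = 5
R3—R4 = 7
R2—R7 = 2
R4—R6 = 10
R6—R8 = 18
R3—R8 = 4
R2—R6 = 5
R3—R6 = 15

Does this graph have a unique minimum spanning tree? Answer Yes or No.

No

Sort edges by weight, then run Kruskal:
R2—R7 (2): add. Components now {R8} {R6} {R2,R7} {R3} {R4}
R3—R8 (4): add. Components now {R3,R8} {R6} {R2,R7} {R4}
R2—R6 (5): add. Components now {R3,R8} {R2,R6,R7} {R4}
R6—R7 (5): skip — R6 and R7 already connected.
R3—R4 (7): add. Components now {R3,R4,R8} {R2,R6,R7}
R7—R8 (8): add. Components now {R2,R3,R4,R6,R7,R8}
Non-tree edge R6—R7 has weight 5, equal to the heaviest edge on its tree cycle — swapping gives another MST of the same weight. Not unique.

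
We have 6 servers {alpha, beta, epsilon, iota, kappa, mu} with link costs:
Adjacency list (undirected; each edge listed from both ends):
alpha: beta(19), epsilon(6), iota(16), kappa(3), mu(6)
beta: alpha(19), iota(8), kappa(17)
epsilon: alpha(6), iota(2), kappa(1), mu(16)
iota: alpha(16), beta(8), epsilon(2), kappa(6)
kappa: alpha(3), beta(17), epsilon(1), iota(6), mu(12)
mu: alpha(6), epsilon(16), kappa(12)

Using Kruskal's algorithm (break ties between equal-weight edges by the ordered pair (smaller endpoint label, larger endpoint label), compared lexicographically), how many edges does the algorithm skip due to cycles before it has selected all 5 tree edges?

Kruskal: consider edges lightest-first.
epsilon—kappa (1): add. Components now {beta} {mu} {alpha} {epsilon,kappa} {iota}
epsilon—iota (2): add. Components now {beta} {mu} {alpha} {epsilon,iota,kappa}
alpha—kappa (3): add. Components now {beta} {mu} {alpha,epsilon,iota,kappa}
alpha—epsilon (6): skip — alpha and epsilon already connected.
alpha—mu (6): add. Components now {beta} {alpha,epsilon,iota,kappa,mu}
iota—kappa (6): skip — kappa and iota already connected.
beta—iota (8): add. Components now {alpha,beta,epsilon,iota,kappa,mu}
Edges rejected before the tree was complete: 2.

2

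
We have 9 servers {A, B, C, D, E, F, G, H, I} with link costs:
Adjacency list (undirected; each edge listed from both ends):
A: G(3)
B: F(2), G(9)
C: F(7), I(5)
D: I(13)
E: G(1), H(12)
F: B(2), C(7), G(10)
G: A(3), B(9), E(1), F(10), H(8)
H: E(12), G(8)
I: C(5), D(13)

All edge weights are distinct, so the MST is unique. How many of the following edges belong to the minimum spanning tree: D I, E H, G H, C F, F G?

3

Kruskal: consider edges lightest-first.
E G (1): add — endpoints in different components.
B F (2): add — endpoints in different components.
A G (3): add — endpoints in different components.
C I (5): add — endpoints in different components.
C F (7): add — endpoints in different components.
G H (8): add — endpoints in different components.
B G (9): add — endpoints in different components.
F G (10): skip — F and G already connected.
E H (12): skip — E and H already connected.
D I (13): add — endpoints in different components.
MST edge set: {E G, B F, A G, C I, C F, G H, B G, D I}.
Of the listed edges, {D I, G H, C F} are in the MST → 3.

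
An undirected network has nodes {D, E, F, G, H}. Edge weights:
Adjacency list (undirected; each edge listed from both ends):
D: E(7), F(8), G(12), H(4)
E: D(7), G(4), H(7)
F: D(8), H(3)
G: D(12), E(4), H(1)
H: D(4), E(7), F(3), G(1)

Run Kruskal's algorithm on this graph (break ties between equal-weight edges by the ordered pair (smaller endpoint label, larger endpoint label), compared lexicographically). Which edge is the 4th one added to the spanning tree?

Sort edges by weight, then run Kruskal:
G—H (1): add — endpoints in different components.
F—H (3): add — endpoints in different components.
D—H (4): add — endpoints in different components.
E—G (4): add — endpoints in different components.
The 4th edge added is E—G.

E-G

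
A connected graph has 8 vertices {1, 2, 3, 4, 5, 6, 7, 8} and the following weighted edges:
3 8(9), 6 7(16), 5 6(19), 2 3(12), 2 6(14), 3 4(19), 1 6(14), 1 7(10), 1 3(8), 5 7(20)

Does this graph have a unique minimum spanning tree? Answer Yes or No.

No

Kruskal: consider edges lightest-first.
1 3 (8): add — endpoints in different components.
3 8 (9): add — endpoints in different components.
1 7 (10): add — endpoints in different components.
2 3 (12): add — endpoints in different components.
1 6 (14): add — endpoints in different components.
2 6 (14): skip — 2 and 6 already connected.
6 7 (16): skip — 6 and 7 already connected.
3 4 (19): add — endpoints in different components.
5 6 (19): add — endpoints in different components.
Non-tree edge 2 6 has weight 14, equal to the heaviest edge on its tree cycle — swapping gives another MST of the same weight. Not unique.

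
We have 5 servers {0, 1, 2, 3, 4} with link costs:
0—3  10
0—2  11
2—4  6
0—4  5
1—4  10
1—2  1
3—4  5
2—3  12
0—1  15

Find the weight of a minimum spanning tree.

17

Kruskal's algorithm — process edges by increasing weight (ties by edge label):
1—2 (1): add. Components now {0} {1,2} {3} {4}
0—4 (5): add. Components now {0,4} {1,2} {3}
3—4 (5): add. Components now {0,3,4} {1,2}
2—4 (6): add. Components now {0,1,2,3,4}
MST edges: 1—2, 0—4, 3—4, 2—4; total weight 1+5+5+6 = 17.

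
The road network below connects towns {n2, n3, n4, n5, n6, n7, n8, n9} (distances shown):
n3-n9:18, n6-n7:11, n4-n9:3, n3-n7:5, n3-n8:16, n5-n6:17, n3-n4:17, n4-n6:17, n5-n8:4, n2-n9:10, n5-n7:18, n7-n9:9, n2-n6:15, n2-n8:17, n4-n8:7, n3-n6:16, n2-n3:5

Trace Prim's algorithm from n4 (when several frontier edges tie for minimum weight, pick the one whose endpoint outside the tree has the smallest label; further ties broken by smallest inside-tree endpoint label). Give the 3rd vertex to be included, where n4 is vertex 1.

n8

Grow the tree from n4 using Prim:
Step 1: cheapest edge leaving the tree is n4-n9 (3); add n9.
Step 2: cheapest edge leaving the tree is n4-n8 (7); add n8.
Step 3: cheapest edge leaving the tree is n5-n8 (4); add n5.
Step 4: cheapest edge leaving the tree is n7-n9 (9); add n7.
Step 5: cheapest edge leaving the tree is n3-n7 (5); add n3.
Step 6: cheapest edge leaving the tree is n2-n3 (5); add n2.
Step 7: cheapest edge leaving the tree is n6-n7 (11); add n6.
Vertex order: n4, n9, n8, n5, n7, n3, n2, n6. The 3rd vertex is n8.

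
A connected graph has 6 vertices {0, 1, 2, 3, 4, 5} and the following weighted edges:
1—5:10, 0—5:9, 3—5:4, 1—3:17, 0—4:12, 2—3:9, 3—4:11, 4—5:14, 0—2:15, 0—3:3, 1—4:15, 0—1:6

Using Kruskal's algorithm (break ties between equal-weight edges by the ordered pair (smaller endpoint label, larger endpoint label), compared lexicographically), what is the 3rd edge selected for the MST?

Kruskal: consider edges lightest-first.
0—3 (3): add. Components now {0,3} {1} {2} {4} {5}
3—5 (4): add. Components now {0,3,5} {1} {2} {4}
0—1 (6): add. Components now {0,1,3,5} {2} {4}
0—5 (9): skip — 0 and 5 already connected.
2—3 (9): add. Components now {0,1,2,3,5} {4}
1—5 (10): skip — 1 and 5 already connected.
3—4 (11): add. Components now {0,1,2,3,4,5}
The 3rd edge added is 0—1.

0-1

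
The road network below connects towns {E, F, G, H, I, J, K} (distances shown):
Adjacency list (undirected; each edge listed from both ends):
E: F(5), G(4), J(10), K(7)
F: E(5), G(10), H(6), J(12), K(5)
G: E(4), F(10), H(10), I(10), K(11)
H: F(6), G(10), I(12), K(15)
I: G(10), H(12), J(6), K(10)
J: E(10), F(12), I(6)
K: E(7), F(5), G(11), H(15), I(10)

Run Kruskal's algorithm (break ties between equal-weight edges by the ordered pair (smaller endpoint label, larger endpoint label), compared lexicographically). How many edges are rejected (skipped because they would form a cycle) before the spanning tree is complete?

1

Kruskal: consider edges lightest-first.
E—G (4): add. Components now {E,G} {F} {H} {I} {J} {K}
E—F (5): add. Components now {E,F,G} {H} {I} {J} {K}
F—K (5): add. Components now {E,F,G,K} {H} {I} {J}
F—H (6): add. Components now {E,F,G,H,K} {I} {J}
I—J (6): add. Components now {E,F,G,H,K} {I,J}
E—K (7): skip — E and K already connected.
E—J (10): add. Components now {E,F,G,H,I,J,K}
Edges rejected before the tree was complete: 1.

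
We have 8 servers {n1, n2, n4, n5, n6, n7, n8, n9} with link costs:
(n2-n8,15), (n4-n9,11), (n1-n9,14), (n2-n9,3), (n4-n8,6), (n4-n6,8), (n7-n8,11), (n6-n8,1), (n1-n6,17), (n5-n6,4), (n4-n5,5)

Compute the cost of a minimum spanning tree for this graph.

49

Sort edges by weight, then run Kruskal:
n6-n8 (1): add — endpoints in different components.
n2-n9 (3): add — endpoints in different components.
n5-n6 (4): add — endpoints in different components.
n4-n5 (5): add — endpoints in different components.
n4-n8 (6): skip — n4 and n8 already connected.
n4-n6 (8): skip — n4 and n6 already connected.
n4-n9 (11): add — endpoints in different components.
n7-n8 (11): add — endpoints in different components.
n1-n9 (14): add — endpoints in different components.
MST edges: n6-n8, n2-n9, n5-n6, n4-n5, n4-n9, n7-n8, n1-n9; total weight 1+3+4+5+11+11+14 = 49.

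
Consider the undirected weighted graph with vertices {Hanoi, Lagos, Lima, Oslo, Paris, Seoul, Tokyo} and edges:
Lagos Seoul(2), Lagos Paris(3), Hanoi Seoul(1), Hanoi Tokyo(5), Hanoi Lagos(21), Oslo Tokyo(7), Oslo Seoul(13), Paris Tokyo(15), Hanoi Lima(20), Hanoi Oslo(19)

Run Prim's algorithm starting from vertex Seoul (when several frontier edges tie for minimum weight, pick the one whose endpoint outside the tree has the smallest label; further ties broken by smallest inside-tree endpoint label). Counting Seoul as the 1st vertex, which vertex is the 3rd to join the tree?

Prim's algorithm from Seoul:
Step 1: cheapest edge leaving the tree is Hanoi Seoul (1); add Hanoi.
Step 2: cheapest edge leaving the tree is Lagos Seoul (2); add Lagos.
Step 3: cheapest edge leaving the tree is Lagos Paris (3); add Paris.
Step 4: cheapest edge leaving the tree is Hanoi Tokyo (5); add Tokyo.
Step 5: cheapest edge leaving the tree is Oslo Tokyo (7); add Oslo.
Step 6: cheapest edge leaving the tree is Hanoi Lima (20); add Lima.
Vertex order: Seoul, Hanoi, Lagos, Paris, Tokyo, Oslo, Lima. The 3rd vertex is Lagos.

Lagos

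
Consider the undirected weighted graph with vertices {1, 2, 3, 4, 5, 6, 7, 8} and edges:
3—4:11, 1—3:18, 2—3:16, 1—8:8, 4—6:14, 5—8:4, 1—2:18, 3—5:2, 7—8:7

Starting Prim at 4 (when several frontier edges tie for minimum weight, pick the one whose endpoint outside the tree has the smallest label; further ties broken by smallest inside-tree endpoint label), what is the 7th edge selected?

2-3

Grow the tree from 4 using Prim:
Step 1: cheapest edge leaving the tree is 3—4 (11); add 3.
Step 2: cheapest edge leaving the tree is 3—5 (2); add 5.
Step 3: cheapest edge leaving the tree is 5—8 (4); add 8.
Step 4: cheapest edge leaving the tree is 7—8 (7); add 7.
Step 5: cheapest edge leaving the tree is 1—8 (8); add 1.
Step 6: cheapest edge leaving the tree is 4—6 (14); add 6.
Step 7: cheapest edge leaving the tree is 2—3 (16); add 2.
The 7th edge added is 2—3.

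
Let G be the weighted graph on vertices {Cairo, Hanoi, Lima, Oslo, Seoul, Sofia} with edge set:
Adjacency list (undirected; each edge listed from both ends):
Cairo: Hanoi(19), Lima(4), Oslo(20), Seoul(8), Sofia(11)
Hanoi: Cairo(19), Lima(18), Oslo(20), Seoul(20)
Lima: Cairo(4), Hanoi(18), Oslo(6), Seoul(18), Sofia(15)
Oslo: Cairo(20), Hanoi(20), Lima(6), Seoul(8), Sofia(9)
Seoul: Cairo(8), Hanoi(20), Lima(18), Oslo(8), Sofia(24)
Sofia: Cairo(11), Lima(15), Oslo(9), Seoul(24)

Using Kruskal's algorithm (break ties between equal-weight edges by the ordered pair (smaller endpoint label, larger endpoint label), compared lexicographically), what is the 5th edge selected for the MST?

Kruskal: consider edges lightest-first.
Cairo Lima (4): add — endpoints in different components.
Lima Oslo (6): add — endpoints in different components.
Cairo Seoul (8): add — endpoints in different components.
Oslo Seoul (8): skip — Oslo and Seoul already connected.
Oslo Sofia (9): add — endpoints in different components.
Cairo Sofia (11): skip — Cairo and Sofia already connected.
Lima Sofia (15): skip — Sofia and Lima already connected.
Hanoi Lima (18): add — endpoints in different components.
The 5th edge added is Hanoi Lima.

Hanoi-Lima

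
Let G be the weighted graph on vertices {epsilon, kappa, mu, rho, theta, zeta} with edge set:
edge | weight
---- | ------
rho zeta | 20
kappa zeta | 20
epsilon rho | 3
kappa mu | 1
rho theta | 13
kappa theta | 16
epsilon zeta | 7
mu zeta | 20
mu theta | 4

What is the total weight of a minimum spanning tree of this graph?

28

Sort edges by weight, then run Kruskal:
kappa mu (1): add — endpoints in different components.
epsilon rho (3): add — endpoints in different components.
mu theta (4): add — endpoints in different components.
epsilon zeta (7): add — endpoints in different components.
rho theta (13): add — endpoints in different components.
MST edges: kappa mu, epsilon rho, mu theta, epsilon zeta, rho theta; total weight 1+3+4+7+13 = 28.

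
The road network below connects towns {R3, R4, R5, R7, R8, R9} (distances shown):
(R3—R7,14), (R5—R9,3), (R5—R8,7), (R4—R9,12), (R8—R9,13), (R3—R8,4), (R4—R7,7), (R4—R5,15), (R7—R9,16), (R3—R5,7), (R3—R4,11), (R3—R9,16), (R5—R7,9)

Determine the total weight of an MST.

Kruskal: consider edges lightest-first.
R5—R9 (3): add. Components now {R5,R9} {R3} {R4} {R7} {R8}
R3—R8 (4): add. Components now {R5,R9} {R3,R8} {R4} {R7}
R3—R5 (7): add. Components now {R3,R5,R8,R9} {R4} {R7}
R4—R7 (7): add. Components now {R3,R5,R8,R9} {R4,R7}
R5—R8 (7): skip — R8 and R5 already connected.
R5—R7 (9): add. Components now {R3,R4,R5,R7,R8,R9}
MST edges: R5—R9, R3—R8, R3—R5, R4—R7, R5—R7; total weight 3+4+7+7+9 = 30.

30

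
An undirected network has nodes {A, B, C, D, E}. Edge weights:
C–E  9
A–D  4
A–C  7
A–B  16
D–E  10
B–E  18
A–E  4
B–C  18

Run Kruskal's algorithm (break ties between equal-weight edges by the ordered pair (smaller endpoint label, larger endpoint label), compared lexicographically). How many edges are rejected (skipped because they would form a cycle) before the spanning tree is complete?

2

Sort edges by weight, then run Kruskal:
A–D (4): add. Components now {A,D} {B} {C} {E}
A–E (4): add. Components now {A,D,E} {B} {C}
A–C (7): add. Components now {A,C,D,E} {B}
C–E (9): skip — C and E already connected.
D–E (10): skip — D and E already connected.
A–B (16): add. Components now {A,B,C,D,E}
Edges rejected before the tree was complete: 2.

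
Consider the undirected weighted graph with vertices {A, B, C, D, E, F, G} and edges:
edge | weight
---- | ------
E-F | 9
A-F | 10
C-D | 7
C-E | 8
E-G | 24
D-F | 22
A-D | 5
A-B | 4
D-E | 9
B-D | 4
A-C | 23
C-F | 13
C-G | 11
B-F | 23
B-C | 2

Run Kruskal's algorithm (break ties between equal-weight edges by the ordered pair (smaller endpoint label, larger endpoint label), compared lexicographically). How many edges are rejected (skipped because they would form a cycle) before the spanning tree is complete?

Kruskal: consider edges lightest-first.
B-C (2): add — endpoints in different components.
A-B (4): add — endpoints in different components.
B-D (4): add — endpoints in different components.
A-D (5): skip — A and D already connected.
C-D (7): skip — C and D already connected.
C-E (8): add — endpoints in different components.
D-E (9): skip — D and E already connected.
E-F (9): add — endpoints in different components.
A-F (10): skip — A and F already connected.
C-G (11): add — endpoints in different components.
Edges rejected before the tree was complete: 4.

4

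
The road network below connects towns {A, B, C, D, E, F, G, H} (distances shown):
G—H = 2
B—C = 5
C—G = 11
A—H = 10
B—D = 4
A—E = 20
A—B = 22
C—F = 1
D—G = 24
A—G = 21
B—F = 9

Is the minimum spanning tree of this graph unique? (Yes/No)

Yes

Kruskal: consider edges lightest-first.
C—F (1): add — endpoints in different components.
G—H (2): add — endpoints in different components.
B—D (4): add — endpoints in different components.
B—C (5): add — endpoints in different components.
B—F (9): skip — B and F already connected.
A—H (10): add — endpoints in different components.
C—G (11): add — endpoints in different components.
A—E (20): add — endpoints in different components.
Every non-tree edge has weight strictly greater than the heaviest edge on the tree path between its endpoints, so the MST is unique.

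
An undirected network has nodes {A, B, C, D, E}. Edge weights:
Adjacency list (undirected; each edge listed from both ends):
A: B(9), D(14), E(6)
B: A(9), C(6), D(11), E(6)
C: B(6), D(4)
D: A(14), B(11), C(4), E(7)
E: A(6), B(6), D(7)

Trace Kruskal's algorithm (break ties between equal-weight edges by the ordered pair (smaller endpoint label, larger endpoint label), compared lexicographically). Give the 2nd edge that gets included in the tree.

Kruskal: consider edges lightest-first.
C D (4): add — endpoints in different components.
A E (6): add — endpoints in different components.
B C (6): add — endpoints in different components.
B E (6): add — endpoints in different components.
The 2nd edge added is A E.

A-E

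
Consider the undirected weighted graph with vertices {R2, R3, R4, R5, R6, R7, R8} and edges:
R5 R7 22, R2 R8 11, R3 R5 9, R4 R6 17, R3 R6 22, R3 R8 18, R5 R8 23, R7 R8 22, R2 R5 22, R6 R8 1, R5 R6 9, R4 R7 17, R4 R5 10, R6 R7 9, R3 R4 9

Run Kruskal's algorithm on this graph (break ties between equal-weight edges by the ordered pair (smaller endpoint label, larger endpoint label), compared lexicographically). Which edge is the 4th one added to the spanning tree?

Kruskal: consider edges lightest-first.
R6 R8 (1): add — endpoints in different components.
R3 R4 (9): add — endpoints in different components.
R3 R5 (9): add — endpoints in different components.
R5 R6 (9): add — endpoints in different components.
R6 R7 (9): add — endpoints in different components.
R4 R5 (10): skip — R4 and R5 already connected.
R2 R8 (11): add — endpoints in different components.
The 4th edge added is R5 R6.

R5-R6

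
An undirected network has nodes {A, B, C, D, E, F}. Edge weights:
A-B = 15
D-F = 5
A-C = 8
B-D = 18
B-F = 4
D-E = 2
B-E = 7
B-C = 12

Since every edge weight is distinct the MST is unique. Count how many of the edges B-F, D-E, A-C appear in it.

Kruskal's algorithm — process edges by increasing weight (ties by edge label):
D-E (2): add. Components now {A} {B} {C} {D,E} {F}
B-F (4): add. Components now {A} {B,F} {C} {D,E}
D-F (5): add. Components now {A} {B,D,E,F} {C}
B-E (7): skip — B and E already connected.
A-C (8): add. Components now {A,C} {B,D,E,F}
B-C (12): add. Components now {A,B,C,D,E,F}
MST edge set: {D-E, B-F, D-F, A-C, B-C}.
Of the listed edges, {B-F, D-E, A-C} are in the MST → 3.

3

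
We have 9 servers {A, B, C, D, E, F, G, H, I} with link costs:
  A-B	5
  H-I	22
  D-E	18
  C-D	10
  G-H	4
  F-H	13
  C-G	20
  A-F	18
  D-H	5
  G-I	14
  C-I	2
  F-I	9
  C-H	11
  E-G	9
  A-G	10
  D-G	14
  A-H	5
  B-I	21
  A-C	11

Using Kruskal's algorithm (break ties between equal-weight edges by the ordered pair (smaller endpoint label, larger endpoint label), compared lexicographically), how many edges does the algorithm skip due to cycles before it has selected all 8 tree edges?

1

Kruskal's algorithm — process edges by increasing weight (ties by edge label):
C-I (2): add — endpoints in different components.
G-H (4): add — endpoints in different components.
A-B (5): add — endpoints in different components.
A-H (5): add — endpoints in different components.
D-H (5): add — endpoints in different components.
E-G (9): add — endpoints in different components.
F-I (9): add — endpoints in different components.
A-G (10): skip — A and G already connected.
C-D (10): add — endpoints in different components.
Edges rejected before the tree was complete: 1.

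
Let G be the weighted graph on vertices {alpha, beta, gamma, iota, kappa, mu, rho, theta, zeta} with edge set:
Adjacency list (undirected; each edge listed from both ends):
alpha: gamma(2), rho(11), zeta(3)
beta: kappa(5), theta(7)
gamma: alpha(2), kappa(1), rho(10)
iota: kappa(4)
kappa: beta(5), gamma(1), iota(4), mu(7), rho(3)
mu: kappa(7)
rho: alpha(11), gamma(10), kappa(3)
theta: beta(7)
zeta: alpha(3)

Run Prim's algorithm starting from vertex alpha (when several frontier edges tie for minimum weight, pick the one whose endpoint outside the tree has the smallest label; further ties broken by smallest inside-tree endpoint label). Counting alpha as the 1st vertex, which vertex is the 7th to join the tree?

Grow the tree from alpha using Prim:
Step 1: cheapest edge leaving the tree is alpha-gamma (2); add gamma.
Step 2: cheapest edge leaving the tree is gamma-kappa (1); add kappa.
Step 3: cheapest edge leaving the tree is kappa-rho (3); add rho.
Step 4: cheapest edge leaving the tree is alpha-zeta (3); add zeta.
Step 5: cheapest edge leaving the tree is iota-kappa (4); add iota.
Step 6: cheapest edge leaving the tree is beta-kappa (5); add beta.
Step 7: cheapest edge leaving the tree is kappa-mu (7); add mu.
Step 8: cheapest edge leaving the tree is beta-theta (7); add theta.
Vertex order: alpha, gamma, kappa, rho, zeta, iota, beta, mu, theta. The 7th vertex is beta.

beta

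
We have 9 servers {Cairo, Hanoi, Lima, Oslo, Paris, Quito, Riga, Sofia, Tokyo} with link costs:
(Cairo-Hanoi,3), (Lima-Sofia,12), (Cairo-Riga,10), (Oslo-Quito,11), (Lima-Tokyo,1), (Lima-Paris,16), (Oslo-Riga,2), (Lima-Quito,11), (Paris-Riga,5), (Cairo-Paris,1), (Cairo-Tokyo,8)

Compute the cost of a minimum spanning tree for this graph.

Kruskal's algorithm — process edges by increasing weight (ties by edge label):
Cairo-Paris (1): add — endpoints in different components.
Lima-Tokyo (1): add — endpoints in different components.
Oslo-Riga (2): add — endpoints in different components.
Cairo-Hanoi (3): add — endpoints in different components.
Paris-Riga (5): add — endpoints in different components.
Cairo-Tokyo (8): add — endpoints in different components.
Cairo-Riga (10): skip — Cairo and Riga already connected.
Lima-Quito (11): add — endpoints in different components.
Oslo-Quito (11): skip — Quito and Oslo already connected.
Lima-Sofia (12): add — endpoints in different components.
MST edges: Cairo-Paris, Lima-Tokyo, Oslo-Riga, Cairo-Hanoi, Paris-Riga, Cairo-Tokyo, Lima-Quito, Lima-Sofia; total weight 1+1+2+3+5+8+11+12 = 43.

43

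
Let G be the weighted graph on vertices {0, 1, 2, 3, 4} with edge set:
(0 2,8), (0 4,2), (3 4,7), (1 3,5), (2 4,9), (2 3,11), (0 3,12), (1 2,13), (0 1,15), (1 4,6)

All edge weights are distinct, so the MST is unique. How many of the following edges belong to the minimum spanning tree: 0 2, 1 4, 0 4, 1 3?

4

Kruskal: consider edges lightest-first.
0 4 (2): add. Components now {0,4} {1} {2} {3}
1 3 (5): add. Components now {0,4} {1,3} {2}
1 4 (6): add. Components now {0,1,3,4} {2}
3 4 (7): skip — 3 and 4 already connected.
0 2 (8): add. Components now {0,1,2,3,4}
MST edge set: {0 4, 1 3, 1 4, 0 2}.
Of the listed edges, {0 2, 1 4, 0 4, 1 3} are in the MST → 4.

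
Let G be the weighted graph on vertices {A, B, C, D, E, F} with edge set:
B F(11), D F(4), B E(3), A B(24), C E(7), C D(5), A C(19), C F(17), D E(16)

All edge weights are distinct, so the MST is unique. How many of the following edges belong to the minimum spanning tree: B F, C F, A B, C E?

Kruskal's algorithm — process edges by increasing weight (ties by edge label):
B E (3): add. Components now {A} {B,E} {C} {D} {F}
D F (4): add. Components now {A} {B,E} {C} {D,F}
C D (5): add. Components now {A} {B,E} {C,D,F}
C E (7): add. Components now {A} {B,C,D,E,F}
B F (11): skip — B and F already connected.
D E (16): skip — D and E already connected.
C F (17): skip — C and F already connected.
A C (19): add. Components now {A,B,C,D,E,F}
MST edge set: {B E, D F, C D, C E, A C}.
Of the listed edges, {C E} are in the MST → 1.

1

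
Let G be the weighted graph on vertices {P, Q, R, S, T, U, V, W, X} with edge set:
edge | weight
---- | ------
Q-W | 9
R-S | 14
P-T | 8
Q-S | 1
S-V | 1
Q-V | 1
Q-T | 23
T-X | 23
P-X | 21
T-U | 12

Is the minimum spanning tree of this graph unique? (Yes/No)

Kruskal's algorithm — process edges by increasing weight (ties by edge label):
Q-S (1): add — endpoints in different components.
Q-V (1): add — endpoints in different components.
S-V (1): skip — V and S already connected.
P-T (8): add — endpoints in different components.
Q-W (9): add — endpoints in different components.
T-U (12): add — endpoints in different components.
R-S (14): add — endpoints in different components.
P-X (21): add — endpoints in different components.
Q-T (23): add — endpoints in different components.
Non-tree edge S-V has weight 1, equal to the heaviest edge on its tree cycle — swapping gives another MST of the same weight. Not unique.

No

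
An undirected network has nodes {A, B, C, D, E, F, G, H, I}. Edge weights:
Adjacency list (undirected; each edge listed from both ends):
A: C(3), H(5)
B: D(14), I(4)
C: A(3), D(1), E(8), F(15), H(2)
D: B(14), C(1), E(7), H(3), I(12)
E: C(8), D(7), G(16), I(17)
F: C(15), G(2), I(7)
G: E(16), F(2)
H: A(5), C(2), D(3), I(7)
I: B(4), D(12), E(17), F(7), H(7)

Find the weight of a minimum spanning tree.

Prim's algorithm from G:
Step 1: cheapest edge leaving the tree is F-G (2); add F.
Step 2: cheapest edge leaving the tree is F-I (7); add I.
Step 3: cheapest edge leaving the tree is B-I (4); add B.
Step 4: cheapest edge leaving the tree is H-I (7); add H.
Step 5: cheapest edge leaving the tree is C-H (2); add C.
Step 6: cheapest edge leaving the tree is C-D (1); add D.
Step 7: cheapest edge leaving the tree is A-C (3); add A.
Step 8: cheapest edge leaving the tree is D-E (7); add E.
MST edges: F-G, F-I, B-I, H-I, C-H, C-D, A-C, D-E; total weight 2+7+4+7+2+1+3+7 = 33.

33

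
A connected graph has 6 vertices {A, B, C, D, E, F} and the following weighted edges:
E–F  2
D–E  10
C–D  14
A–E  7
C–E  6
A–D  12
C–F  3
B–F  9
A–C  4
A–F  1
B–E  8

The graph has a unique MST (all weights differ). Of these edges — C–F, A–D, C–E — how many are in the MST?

Kruskal: consider edges lightest-first.
A–F (1): add — endpoints in different components.
E–F (2): add — endpoints in different components.
C–F (3): add — endpoints in different components.
A–C (4): skip — A and C already connected.
C–E (6): skip — C and E already connected.
A–E (7): skip — A and E already connected.
B–E (8): add — endpoints in different components.
B–F (9): skip — B and F already connected.
D–E (10): add — endpoints in different components.
MST edge set: {A–F, E–F, C–F, B–E, D–E}.
Of the listed edges, {C–F} are in the MST → 1.

1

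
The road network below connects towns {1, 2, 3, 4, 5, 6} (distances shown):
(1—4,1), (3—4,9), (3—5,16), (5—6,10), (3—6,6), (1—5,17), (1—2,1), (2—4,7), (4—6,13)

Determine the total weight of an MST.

27

Sort edges by weight, then run Kruskal:
1—2 (1): add. Components now {1,2} {3} {4} {5} {6}
1—4 (1): add. Components now {1,2,4} {3} {5} {6}
3—6 (6): add. Components now {1,2,4} {3,6} {5}
2—4 (7): skip — 2 and 4 already connected.
3—4 (9): add. Components now {1,2,3,4,6} {5}
5—6 (10): add. Components now {1,2,3,4,5,6}
MST edges: 1—2, 1—4, 3—6, 3—4, 5—6; total weight 1+1+6+9+10 = 27.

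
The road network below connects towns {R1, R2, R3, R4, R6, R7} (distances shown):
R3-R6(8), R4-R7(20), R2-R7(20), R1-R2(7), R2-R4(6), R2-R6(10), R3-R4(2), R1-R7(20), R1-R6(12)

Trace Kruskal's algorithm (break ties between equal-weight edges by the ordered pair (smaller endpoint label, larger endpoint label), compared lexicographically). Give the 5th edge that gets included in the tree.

Kruskal: consider edges lightest-first.
R3-R4 (2): add — endpoints in different components.
R2-R4 (6): add — endpoints in different components.
R1-R2 (7): add — endpoints in different components.
R3-R6 (8): add — endpoints in different components.
R2-R6 (10): skip — R2 and R6 already connected.
R1-R6 (12): skip — R6 and R1 already connected.
R1-R7 (20): add — endpoints in different components.
The 5th edge added is R1-R7.

R1-R7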